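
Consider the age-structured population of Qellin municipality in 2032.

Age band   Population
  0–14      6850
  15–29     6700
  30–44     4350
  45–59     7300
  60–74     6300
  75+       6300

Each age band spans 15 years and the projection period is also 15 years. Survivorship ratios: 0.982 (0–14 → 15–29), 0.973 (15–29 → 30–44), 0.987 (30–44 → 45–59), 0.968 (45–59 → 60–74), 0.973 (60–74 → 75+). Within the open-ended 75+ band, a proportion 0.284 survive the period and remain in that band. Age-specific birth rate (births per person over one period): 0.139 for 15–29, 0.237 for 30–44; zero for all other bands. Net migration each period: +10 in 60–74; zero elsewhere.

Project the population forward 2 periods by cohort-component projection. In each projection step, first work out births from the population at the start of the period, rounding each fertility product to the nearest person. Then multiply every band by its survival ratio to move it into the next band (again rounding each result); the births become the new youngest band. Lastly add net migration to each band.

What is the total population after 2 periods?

Period 1:
Births: 6700 × 0.139 = 931  |  4350 × 0.237 = 1031 → 1962
15–29: 6850 × 0.982 = 6727
30–44: 6700 × 0.973 = 6519
45–59: 4350 × 0.987 = 4293
60–74: 7300 × 0.968 = 7066
75+: 6300 × 0.973 + 6300 × 0.284 = 6130 + 1789 = 7919
Net migration: 60–74 + 10 → 7076
Population now: 0–14=1962, 15–29=6727, 30–44=6519, 45–59=4293, 60–74=7076, 75+=7919
Period 2:
Births: 6727 × 0.139 = 935  |  6519 × 0.237 = 1545 → 2480
15–29: 1962 × 0.982 = 1927
30–44: 6727 × 0.973 = 6545
45–59: 6519 × 0.987 = 6434
60–74: 4293 × 0.968 = 4156
75+: 7076 × 0.973 + 7919 × 0.284 = 6885 + 2249 = 9134
Net migration: 60–74 + 10 → 4166
Population now: 0–14=2480, 15–29=1927, 30–44=6545, 45–59=6434, 60–74=4166, 75+=9134
Total after period 2: 2480 + 1927 + 6545 + 6434 + 4166 + 9134 = 30686

30686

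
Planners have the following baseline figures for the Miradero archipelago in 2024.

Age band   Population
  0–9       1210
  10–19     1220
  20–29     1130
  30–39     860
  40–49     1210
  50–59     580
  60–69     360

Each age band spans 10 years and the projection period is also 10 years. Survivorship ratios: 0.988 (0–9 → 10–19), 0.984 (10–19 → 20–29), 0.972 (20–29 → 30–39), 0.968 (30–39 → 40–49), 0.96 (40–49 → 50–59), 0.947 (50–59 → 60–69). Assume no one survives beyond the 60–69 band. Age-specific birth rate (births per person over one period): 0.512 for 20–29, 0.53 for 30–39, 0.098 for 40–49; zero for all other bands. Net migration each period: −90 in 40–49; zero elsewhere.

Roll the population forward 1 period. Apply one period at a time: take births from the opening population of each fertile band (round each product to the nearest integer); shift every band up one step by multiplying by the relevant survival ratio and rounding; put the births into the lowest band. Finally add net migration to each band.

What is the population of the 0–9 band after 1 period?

(Groups numbered youngest = 1 to oldest = 7.)
Period 1:
Births: 1130 × 0.512 = 579  |  860 × 0.53 = 456  |  1210 × 0.098 = 119 — total 1154
Group 2: 1210 × 0.988 = 1195
Group 3: 1220 × 0.984 = 1200
Group 4: 1130 × 0.972 = 1098
Group 5: 860 × 0.968 = 832
Group 6: 1210 × 0.96 = 1162
Group 7: 580 × 0.947 = 549
Net migration: Group 5 − 90 → 742
Giving 1154 / 1195 / 1200 / 1098 / 742 / 1162 / 549.

1154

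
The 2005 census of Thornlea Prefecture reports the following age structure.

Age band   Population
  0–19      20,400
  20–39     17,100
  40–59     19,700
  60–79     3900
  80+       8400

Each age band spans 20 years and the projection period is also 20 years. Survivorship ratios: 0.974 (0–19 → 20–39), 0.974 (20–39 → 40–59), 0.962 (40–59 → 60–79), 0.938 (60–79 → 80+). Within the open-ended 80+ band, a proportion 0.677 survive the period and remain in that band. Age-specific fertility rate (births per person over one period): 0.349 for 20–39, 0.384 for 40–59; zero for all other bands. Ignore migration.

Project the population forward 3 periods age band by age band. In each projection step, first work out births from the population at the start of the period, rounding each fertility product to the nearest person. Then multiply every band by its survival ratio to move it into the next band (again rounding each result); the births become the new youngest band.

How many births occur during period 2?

— Period 1 —
Births: 17100 * 0.349 = 5968, 19700 * 0.384 = 7565 → 13533
20–39: 20400 * 0.974 = 19870
40–59: 17100 * 0.974 = 16655
60–79: 19700 * 0.962 = 18951
80+: 3900 * 0.938 + 8400 * 0.677 = 3658 + 5687 = 9345
End of period: [13533, 19870, 16655, 18951, 9345]
— Period 2 —
Births: 19870 * 0.349 = 6935, 16655 * 0.384 = 6396 → 13331
20–39: 13533 * 0.974 = 13181
40–59: 19870 * 0.974 = 19353
60–79: 16655 * 0.962 = 16022
80+: 18951 * 0.938 + 9345 * 0.677 = 17776 + 6327 = 24103
End of period: [13331, 13181, 19353, 16022, 24103]

13331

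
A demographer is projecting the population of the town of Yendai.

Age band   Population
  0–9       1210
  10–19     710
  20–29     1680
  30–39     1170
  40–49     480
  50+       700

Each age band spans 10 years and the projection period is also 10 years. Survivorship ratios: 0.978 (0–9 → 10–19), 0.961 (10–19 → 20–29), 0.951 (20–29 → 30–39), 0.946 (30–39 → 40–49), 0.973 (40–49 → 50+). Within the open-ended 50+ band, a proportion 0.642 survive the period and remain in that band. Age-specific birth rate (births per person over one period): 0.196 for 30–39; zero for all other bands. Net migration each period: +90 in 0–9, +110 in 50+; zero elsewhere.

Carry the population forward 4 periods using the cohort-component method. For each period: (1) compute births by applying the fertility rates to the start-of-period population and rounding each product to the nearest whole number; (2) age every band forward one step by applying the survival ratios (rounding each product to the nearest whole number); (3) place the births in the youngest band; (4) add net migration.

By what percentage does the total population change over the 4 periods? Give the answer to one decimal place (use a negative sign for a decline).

-21.3

After projecting period 1:
Births: 1170 × 0.196 = 229
10–19: 1210 × 0.978 = 1183
20–29: 710 × 0.961 = 682
30–39: 1680 × 0.951 = 1598
40–49: 1170 × 0.946 = 1107
50+: 480 × 0.973 + 700 × 0.642 = 467 + 449 = 916
Net migration: 0–9 + 90 → 319; 50+ + 110 → 1026
End of period: [319, 1183, 682, 1598, 1107, 1026]
After projecting period 2:
Births: 1598 × 0.196 = 313
10–19: 319 × 0.978 = 312
20–29: 1183 × 0.961 = 1137
30–39: 682 × 0.951 = 649
40–49: 1598 × 0.946 = 1512
50+: 1107 × 0.973 + 1026 × 0.642 = 1077 + 659 = 1736
Net migration: 0–9 + 90 → 403; 50+ + 110 → 1846
End of period: [403, 312, 1137, 649, 1512, 1846]
After projecting period 3:
Births: 649 × 0.196 = 127
10–19: 403 × 0.978 = 394
20–29: 312 × 0.961 = 300
30–39: 1137 × 0.951 = 1081
40–49: 649 × 0.946 = 614
50+: 1512 × 0.973 + 1846 × 0.642 = 1471 + 1185 = 2656
Net migration: 0–9 + 90 → 217; 50+ + 110 → 2766
End of period: [217, 394, 300, 1081, 614, 2766]
After projecting period 4:
Births: 1081 × 0.196 = 212
10–19: 217 × 0.978 = 212
20–29: 394 × 0.961 = 379
30–39: 300 × 0.951 = 285
40–49: 1081 × 0.946 = 1023
50+: 614 × 0.973 + 2766 × 0.642 = 597 + 1776 = 2373
Net migration: 0–9 + 90 → 302; 50+ + 110 → 2483
End of period: [302, 212, 379, 285, 1023, 2483]
Total: 5950 → 4684; change = -1266; percentage change = -21.3%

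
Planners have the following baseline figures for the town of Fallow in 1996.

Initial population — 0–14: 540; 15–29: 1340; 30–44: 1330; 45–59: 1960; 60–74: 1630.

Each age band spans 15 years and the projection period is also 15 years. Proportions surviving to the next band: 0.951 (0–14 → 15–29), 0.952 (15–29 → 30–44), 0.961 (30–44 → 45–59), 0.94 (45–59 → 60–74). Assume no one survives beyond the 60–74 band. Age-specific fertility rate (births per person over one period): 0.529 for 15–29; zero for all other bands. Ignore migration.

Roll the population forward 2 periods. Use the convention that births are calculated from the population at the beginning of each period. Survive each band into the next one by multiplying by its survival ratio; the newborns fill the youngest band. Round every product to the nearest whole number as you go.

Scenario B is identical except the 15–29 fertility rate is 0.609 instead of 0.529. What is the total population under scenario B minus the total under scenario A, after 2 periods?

143

Period 1.
Births: 1340 * 0.529 = 709
15–29: 540 * 0.951 = 514
30–44: 1340 * 0.952 = 1276
45–59: 1330 * 0.961 = 1278
60–74: 1960 * 0.94 = 1842
→ [709, 514, 1276, 1278, 1842]
Period 2.
Births: 514 * 0.529 = 272
15–29: 709 * 0.951 = 674
30–44: 514 * 0.952 = 489
45–59: 1276 * 0.961 = 1226
60–74: 1278 * 0.94 = 1201
→ [272, 674, 489, 1226, 1201]
Scenario A total after 2 periods: 3862
Scenario B projection —
Period 1.
Births: 1340 * 0.609 = 816
15–29: 540 * 0.951 = 514
30–44: 1340 * 0.952 = 1276
45–59: 1330 * 0.961 = 1278
60–74: 1960 * 0.94 = 1842
→ [816, 514, 1276, 1278, 1842]
Period 2.
Births: 514 * 0.609 = 313
15–29: 816 * 0.951 = 776
30–44: 514 * 0.952 = 489
45–59: 1276 * 0.961 = 1226
60–74: 1278 * 0.94 = 1201
→ [313, 776, 489, 1226, 1201]
Scenario B total after 2 periods: 4005
Difference B − A = 4005 − 3862 = 143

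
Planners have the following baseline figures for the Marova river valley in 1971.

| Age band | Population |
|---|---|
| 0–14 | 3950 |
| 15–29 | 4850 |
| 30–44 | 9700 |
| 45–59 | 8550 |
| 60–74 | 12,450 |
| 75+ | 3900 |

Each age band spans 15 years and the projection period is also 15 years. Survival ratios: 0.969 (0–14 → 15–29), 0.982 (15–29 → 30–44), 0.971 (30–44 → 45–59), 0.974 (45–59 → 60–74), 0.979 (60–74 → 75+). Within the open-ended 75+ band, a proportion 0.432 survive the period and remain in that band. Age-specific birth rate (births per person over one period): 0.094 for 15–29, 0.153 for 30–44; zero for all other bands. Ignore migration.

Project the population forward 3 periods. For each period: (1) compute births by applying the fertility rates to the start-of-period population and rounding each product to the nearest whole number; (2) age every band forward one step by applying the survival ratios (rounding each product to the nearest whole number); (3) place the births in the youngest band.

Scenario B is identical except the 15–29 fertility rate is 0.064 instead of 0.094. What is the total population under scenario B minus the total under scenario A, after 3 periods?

— Period 1 —
Births: 4850 × 0.094 = 456, 9700 × 0.153 = 1484 → 1940
15–29: 3950 × 0.969 = 3828
30–44: 4850 × 0.982 = 4763
45–59: 9700 × 0.971 = 9419
60–74: 8550 × 0.974 = 8328
75+: 12450 × 0.979 + 3900 × 0.432 = 12189 + 1685 = 13874
Population now: 0–14=1940, 15–29=3828, 30–44=4763, 45–59=9419, 60–74=8328, 75+=13874
— Period 2 —
Births: 3828 × 0.094 = 360, 4763 × 0.153 = 729 → 1089
15–29: 1940 × 0.969 = 1880
30–44: 3828 × 0.982 = 3759
45–59: 4763 × 0.971 = 4625
60–74: 9419 × 0.974 = 9174
75+: 8328 × 0.979 + 13874 × 0.432 = 8153 + 5994 = 14147
Population now: 0–14=1089, 15–29=1880, 30–44=3759, 45–59=4625, 60–74=9174, 75+=14147
— Period 3 —
Births: 1880 × 0.094 = 177, 3759 × 0.153 = 575 → 752
15–29: 1089 × 0.969 = 1055
30–44: 1880 × 0.982 = 1846
45–59: 3759 × 0.971 = 3650
60–74: 4625 × 0.974 = 4505
75+: 9174 × 0.979 + 14147 × 0.432 = 8981 + 6112 = 15093
Population now: 0–14=752, 15–29=1055, 30–44=1846, 45–59=3650, 60–74=4505, 75+=15093
Scenario A total after 3 periods: 26901
Scenario B projection —
— Period 1 —
Births: 4850 × 0.064 = 310, 9700 × 0.153 = 1484 → 1794
15–29: 3950 × 0.969 = 3828
30–44: 4850 × 0.982 = 4763
45–59: 9700 × 0.971 = 9419
60–74: 8550 × 0.974 = 8328
75+: 12450 × 0.979 + 3900 × 0.432 = 12189 + 1685 = 13874
Population now: 0–14=1794, 15–29=3828, 30–44=4763, 45–59=9419, 60–74=8328, 75+=13874
— Period 2 —
Births: 3828 × 0.064 = 245, 4763 × 0.153 = 729 → 974
15–29: 1794 × 0.969 = 1738
30–44: 3828 × 0.982 = 3759
45–59: 4763 × 0.971 = 4625
60–74: 9419 × 0.974 = 9174
75+: 8328 × 0.979 + 13874 × 0.432 = 8153 + 5994 = 14147
Population now: 0–14=974, 15–29=1738, 30–44=3759, 45–59=4625, 60–74=9174, 75+=14147
— Period 3 —
Births: 1738 × 0.064 = 111, 3759 × 0.153 = 575 → 686
15–29: 974 × 0.969 = 944
30–44: 1738 × 0.982 = 1707
45–59: 3759 × 0.971 = 3650
60–74: 4625 × 0.974 = 4505
75+: 9174 × 0.979 + 14147 × 0.432 = 8981 + 6112 = 15093
Population now: 0–14=686, 15–29=944, 30–44=1707, 45–59=3650, 60–74=4505, 75+=15093
Scenario B total after 3 periods: 26585
Difference B − A = 26585 − 26901 = -316

-316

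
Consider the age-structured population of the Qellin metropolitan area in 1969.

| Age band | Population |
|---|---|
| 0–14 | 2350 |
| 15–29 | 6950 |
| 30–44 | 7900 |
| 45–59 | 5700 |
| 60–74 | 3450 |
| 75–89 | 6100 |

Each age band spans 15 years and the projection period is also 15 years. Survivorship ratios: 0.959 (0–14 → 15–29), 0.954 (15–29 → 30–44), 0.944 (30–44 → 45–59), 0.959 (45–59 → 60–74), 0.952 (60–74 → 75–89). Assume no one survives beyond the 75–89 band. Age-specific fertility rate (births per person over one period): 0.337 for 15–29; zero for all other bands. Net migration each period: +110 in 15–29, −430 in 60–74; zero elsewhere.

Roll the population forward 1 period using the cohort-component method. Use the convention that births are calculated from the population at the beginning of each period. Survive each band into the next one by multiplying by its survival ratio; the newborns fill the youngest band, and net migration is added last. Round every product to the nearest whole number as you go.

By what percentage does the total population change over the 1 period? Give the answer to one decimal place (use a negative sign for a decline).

Period 1:
Births: 6950 × 0.337 = 2342
15–29: 2350 × 0.959 = 2254
30–44: 6950 × 0.954 = 6630
45–59: 7900 × 0.944 = 7458
60–74: 5700 × 0.959 = 5466
75–89: 3450 × 0.952 = 3284
Net migration: 15–29 + 110 → 2364; 60–74 − 430 → 5036
End of period: [2342, 2364, 6630, 7458, 5036, 3284]
Total: 32450 → 27114; change = -5336; percentage change = -16.4%

-16.4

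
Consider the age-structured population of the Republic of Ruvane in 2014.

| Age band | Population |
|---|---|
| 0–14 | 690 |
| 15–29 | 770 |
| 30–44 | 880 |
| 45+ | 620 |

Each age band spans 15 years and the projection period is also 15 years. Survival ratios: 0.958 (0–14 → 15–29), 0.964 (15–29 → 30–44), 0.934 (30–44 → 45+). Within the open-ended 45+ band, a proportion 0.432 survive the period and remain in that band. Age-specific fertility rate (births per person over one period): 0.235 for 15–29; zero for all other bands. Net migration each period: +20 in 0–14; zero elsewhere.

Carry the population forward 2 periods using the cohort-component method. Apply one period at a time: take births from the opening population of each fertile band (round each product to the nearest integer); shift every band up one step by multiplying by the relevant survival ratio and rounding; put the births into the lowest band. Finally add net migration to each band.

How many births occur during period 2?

Call the groups 1 to 4, youngest first.
— Period 1 —
Births: 770 * 0.235 = 181
Group 2: 690 * 0.958 = 661
Group 3: 770 * 0.964 = 742
Group 4: 880 * 0.934 + 620 * 0.432 = 822 + 268 = 1090
Net migration: Group 1 + 20 → 201
End of period: [201, 661, 742, 1090]
— Period 2 —
Births: 661 * 0.235 = 155
Group 2: 201 * 0.958 = 193
Group 3: 661 * 0.964 = 637
Group 4: 742 * 0.934 + 1090 * 0.432 = 693 + 471 = 1164
Net migration: Group 1 + 20 → 175
End of period: [175, 193, 637, 1164]

155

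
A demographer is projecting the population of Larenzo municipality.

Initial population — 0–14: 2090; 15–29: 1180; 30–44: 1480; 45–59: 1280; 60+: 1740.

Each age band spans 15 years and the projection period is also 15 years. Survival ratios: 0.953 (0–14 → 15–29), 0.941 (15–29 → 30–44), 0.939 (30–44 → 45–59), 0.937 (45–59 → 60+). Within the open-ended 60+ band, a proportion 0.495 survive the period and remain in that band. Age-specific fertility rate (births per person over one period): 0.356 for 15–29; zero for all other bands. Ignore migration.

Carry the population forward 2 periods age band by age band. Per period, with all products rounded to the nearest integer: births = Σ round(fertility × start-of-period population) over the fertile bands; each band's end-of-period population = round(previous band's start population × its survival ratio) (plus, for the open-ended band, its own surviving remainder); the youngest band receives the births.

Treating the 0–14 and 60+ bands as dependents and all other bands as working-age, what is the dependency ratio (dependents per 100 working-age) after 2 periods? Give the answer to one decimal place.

[period 1]
Births: 1180 × 0.356 = 420
15–29: 2090 × 0.953 = 1992
30–44: 1180 × 0.941 = 1110
45–59: 1480 × 0.939 = 1390
60+: 1280 × 0.937 + 1740 × 0.495 = 1199 + 861 = 2060
End of period: [420, 1992, 1110, 1390, 2060]
[period 2]
Births: 1992 × 0.356 = 709
15–29: 420 × 0.953 = 400
30–44: 1992 × 0.941 = 1874
45–59: 1110 × 0.939 = 1042
60+: 1390 × 0.937 + 2060 × 0.495 = 1302 + 1020 = 2322
End of period: [709, 400, 1874, 1042, 2322]
Dependents (band 0–14 + band 60+) = 709 + 2322 = 3031; working-age = 3316; ratio = 3031/3316 × 100 = 91.4

91.4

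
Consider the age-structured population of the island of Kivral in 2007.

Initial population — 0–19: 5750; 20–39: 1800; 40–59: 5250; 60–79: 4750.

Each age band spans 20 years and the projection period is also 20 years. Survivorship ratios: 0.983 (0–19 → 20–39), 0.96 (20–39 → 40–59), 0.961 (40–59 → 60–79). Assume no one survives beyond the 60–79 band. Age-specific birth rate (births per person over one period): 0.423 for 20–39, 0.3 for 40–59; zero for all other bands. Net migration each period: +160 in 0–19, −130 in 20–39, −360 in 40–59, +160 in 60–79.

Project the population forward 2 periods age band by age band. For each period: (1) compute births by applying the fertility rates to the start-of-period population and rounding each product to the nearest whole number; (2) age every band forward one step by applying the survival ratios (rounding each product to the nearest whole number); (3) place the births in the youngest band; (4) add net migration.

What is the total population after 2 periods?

11646

Numbering the groups 1..4 from youngest to oldest:
Period 1.
Births: 1800 × 0.423 = 761  |  5250 × 0.3 = 1575 → 2336
Group 2: 5750 × 0.983 = 5652
Group 3: 1800 × 0.96 = 1728
Group 4: 5250 × 0.961 = 5045
Net migration: Group 1 + 160 → 2496; Group 2 − 130 → 5522; Group 3 − 360 → 1368; Group 4 + 160 → 5205
Population now: 0–19=2496, 20–39=5522, 40–59=1368, 60–79=5205
Period 2.
Births: 5522 × 0.423 = 2336  |  1368 × 0.3 = 410 → 2746
Group 2: 2496 × 0.983 = 2454
Group 3: 5522 × 0.96 = 5301
Group 4: 1368 × 0.961 = 1315
Net migration: Group 1 + 160 → 2906; Group 2 − 130 → 2324; Group 3 − 360 → 4941; Group 4 + 160 → 1475
Population now: 0–19=2906, 20–39=2324, 40–59=4941, 60–79=1475
Total after period 2: 2906 + 2324 + 4941 + 1475 = 11646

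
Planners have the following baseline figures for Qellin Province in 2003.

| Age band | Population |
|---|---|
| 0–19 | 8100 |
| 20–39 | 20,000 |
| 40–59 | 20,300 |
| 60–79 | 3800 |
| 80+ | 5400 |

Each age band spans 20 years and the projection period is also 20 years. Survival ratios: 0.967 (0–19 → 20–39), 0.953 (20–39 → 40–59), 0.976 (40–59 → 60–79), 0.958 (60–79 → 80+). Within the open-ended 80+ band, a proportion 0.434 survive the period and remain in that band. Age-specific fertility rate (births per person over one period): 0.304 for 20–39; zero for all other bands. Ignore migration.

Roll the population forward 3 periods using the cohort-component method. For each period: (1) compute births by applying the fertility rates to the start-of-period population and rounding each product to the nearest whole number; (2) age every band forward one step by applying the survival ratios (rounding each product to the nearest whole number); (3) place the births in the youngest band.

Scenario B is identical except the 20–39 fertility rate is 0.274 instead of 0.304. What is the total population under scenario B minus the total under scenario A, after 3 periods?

— Period 1 —
Births: 20000 * 0.304 = 6080
20–39: 8100 * 0.967 = 7833
40–59: 20000 * 0.953 = 19060
60–79: 20300 * 0.976 = 19813
80+: 3800 * 0.958 + 5400 * 0.434 = 3640 + 2344 = 5984
→ [6080, 7833, 19060, 19813, 5984]
— Period 2 —
Births: 7833 * 0.304 = 2381
20–39: 6080 * 0.967 = 5879
40–59: 7833 * 0.953 = 7465
60–79: 19060 * 0.976 = 18603
80+: 19813 * 0.958 + 5984 * 0.434 = 18981 + 2597 = 21578
→ [2381, 5879, 7465, 18603, 21578]
— Period 3 —
Births: 5879 * 0.304 = 1787
20–39: 2381 * 0.967 = 2302
40–59: 5879 * 0.953 = 5603
60–79: 7465 * 0.976 = 7286
80+: 18603 * 0.958 + 21578 * 0.434 = 17822 + 9365 = 27187
→ [1787, 2302, 5603, 7286, 27187]
Scenario A total after 3 periods: 44165
Scenario B projection —
— Period 1 —
Births: 20000 * 0.274 = 5480
20–39: 8100 * 0.967 = 7833
40–59: 20000 * 0.953 = 19060
60–79: 20300 * 0.976 = 19813
80+: 3800 * 0.958 + 5400 * 0.434 = 3640 + 2344 = 5984
→ [5480, 7833, 19060, 19813, 5984]
— Period 2 —
Births: 7833 * 0.274 = 2146
20–39: 5480 * 0.967 = 5299
40–59: 7833 * 0.953 = 7465
60–79: 19060 * 0.976 = 18603
80+: 19813 * 0.958 + 5984 * 0.434 = 18981 + 2597 = 21578
→ [2146, 5299, 7465, 18603, 21578]
— Period 3 —
Births: 5299 * 0.274 = 1452
20–39: 2146 * 0.967 = 2075
40–59: 5299 * 0.953 = 5050
60–79: 7465 * 0.976 = 7286
80+: 18603 * 0.958 + 21578 * 0.434 = 17822 + 9365 = 27187
→ [1452, 2075, 5050, 7286, 27187]
Scenario B total after 3 periods: 43050
Difference B − A = 43050 − 44165 = -1115

-1115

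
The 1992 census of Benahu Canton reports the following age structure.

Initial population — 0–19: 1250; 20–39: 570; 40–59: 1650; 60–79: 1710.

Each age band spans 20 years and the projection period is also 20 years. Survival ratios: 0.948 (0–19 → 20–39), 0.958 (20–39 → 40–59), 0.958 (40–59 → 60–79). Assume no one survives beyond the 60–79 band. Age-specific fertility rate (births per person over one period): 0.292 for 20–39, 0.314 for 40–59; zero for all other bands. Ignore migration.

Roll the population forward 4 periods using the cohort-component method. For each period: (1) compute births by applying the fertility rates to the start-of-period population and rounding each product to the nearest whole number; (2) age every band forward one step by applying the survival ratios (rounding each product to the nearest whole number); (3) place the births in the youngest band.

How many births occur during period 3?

545

[period 1]
Births: 570 × 0.292 = 166, 1650 × 0.314 = 518 → 684
20–39: 1250 × 0.948 = 1185
40–59: 570 × 0.958 = 546
60–79: 1650 × 0.958 = 1581
Giving 684 / 1185 / 546 / 1581.
[period 2]
Births: 1185 × 0.292 = 346, 546 × 0.314 = 171 → 517
20–39: 684 × 0.948 = 648
40–59: 1185 × 0.958 = 1135
60–79: 546 × 0.958 = 523
Giving 517 / 648 / 1135 / 523.
[period 3]
Births: 648 × 0.292 = 189, 1135 × 0.314 = 356 → 545
20–39: 517 × 0.948 = 490
40–59: 648 × 0.958 = 621
60–79: 1135 × 0.958 = 1087
Giving 545 / 490 / 621 / 1087.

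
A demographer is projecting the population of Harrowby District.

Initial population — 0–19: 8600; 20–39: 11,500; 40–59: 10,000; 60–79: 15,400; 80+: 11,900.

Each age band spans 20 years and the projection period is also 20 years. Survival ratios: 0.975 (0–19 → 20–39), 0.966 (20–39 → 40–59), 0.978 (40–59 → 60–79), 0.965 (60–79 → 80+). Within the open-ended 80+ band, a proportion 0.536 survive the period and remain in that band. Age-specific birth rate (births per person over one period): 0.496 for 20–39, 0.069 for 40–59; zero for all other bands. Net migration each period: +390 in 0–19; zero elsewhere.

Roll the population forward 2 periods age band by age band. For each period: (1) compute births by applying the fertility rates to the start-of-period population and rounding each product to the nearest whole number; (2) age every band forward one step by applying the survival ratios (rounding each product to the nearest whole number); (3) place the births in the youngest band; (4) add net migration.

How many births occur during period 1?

6394

After projecting period 1:
Births: 11500 × 0.496 = 5704 ; 10000 × 0.069 = 690 — total 6394
20–39: 8600 × 0.975 = 8385
40–59: 11500 × 0.966 = 11109
60–79: 10000 × 0.978 = 9780
80+: 15400 × 0.965 + 11900 × 0.536 = 14861 + 6378 = 21239
Net migration: 0–19 + 390 → 6784
Population now: 0–19=6784, 20–39=8385, 40–59=11109, 60–79=9780, 80+=21239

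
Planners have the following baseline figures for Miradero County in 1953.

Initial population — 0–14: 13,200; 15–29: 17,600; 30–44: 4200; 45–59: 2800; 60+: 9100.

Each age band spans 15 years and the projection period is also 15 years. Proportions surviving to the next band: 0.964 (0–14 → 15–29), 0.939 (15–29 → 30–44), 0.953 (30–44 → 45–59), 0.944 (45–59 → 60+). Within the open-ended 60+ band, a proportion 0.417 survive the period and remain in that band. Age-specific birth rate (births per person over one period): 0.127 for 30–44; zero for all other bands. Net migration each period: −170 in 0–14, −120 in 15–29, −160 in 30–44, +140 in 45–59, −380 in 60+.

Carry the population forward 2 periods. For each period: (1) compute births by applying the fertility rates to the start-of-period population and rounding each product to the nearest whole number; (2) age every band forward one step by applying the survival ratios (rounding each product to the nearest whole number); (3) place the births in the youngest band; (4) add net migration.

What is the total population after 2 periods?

Let band 1 be 0–14 through band 5 = 60+.
Period 1:
Births: 4200 × 0.127 = 533
Band 2: 13200 × 0.964 = 12725
Band 3: 17600 × 0.939 = 16526
Band 4: 4200 × 0.953 = 4003
Band 5: 2800 × 0.944 + 9100 × 0.417 = 2643 + 3795 = 6438
Net migration: Band 1 − 170 → 363; Band 2 − 120 → 12605; Band 3 − 160 → 16366; Band 4 + 140 → 4143; Band 5 − 380 → 6058
→ [363, 12605, 16366, 4143, 6058]
Period 2:
Births: 16366 × 0.127 = 2078
Band 2: 363 × 0.964 = 350
Band 3: 12605 × 0.939 = 11836
Band 4: 16366 × 0.953 = 15597
Band 5: 4143 × 0.944 + 6058 × 0.417 = 3911 + 2526 = 6437
Net migration: Band 1 − 170 → 1908; Band 2 − 120 → 230; Band 3 − 160 → 11676; Band 4 + 140 → 15737; Band 5 − 380 → 6057
→ [1908, 230, 11676, 15737, 6057]
Total after period 2: 1908 + 230 + 11676 + 15737 + 6057 = 35608

35608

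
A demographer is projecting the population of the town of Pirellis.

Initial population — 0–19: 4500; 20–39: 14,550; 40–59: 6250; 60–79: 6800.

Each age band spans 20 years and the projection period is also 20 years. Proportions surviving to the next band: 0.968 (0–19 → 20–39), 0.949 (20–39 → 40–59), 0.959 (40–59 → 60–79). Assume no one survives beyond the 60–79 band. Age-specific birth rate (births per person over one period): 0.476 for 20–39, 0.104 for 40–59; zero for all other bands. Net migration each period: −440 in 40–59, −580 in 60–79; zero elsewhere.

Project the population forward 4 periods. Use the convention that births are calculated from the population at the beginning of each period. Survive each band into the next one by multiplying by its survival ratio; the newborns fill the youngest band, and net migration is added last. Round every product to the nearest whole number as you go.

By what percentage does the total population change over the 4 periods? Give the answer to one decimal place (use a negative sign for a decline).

-55.0

(Groups numbered youngest = 1 to oldest = 4.)
[period 1]
Births: 14550 × 0.476 = 6926, 6250 × 0.104 = 650 ⇒ total 7576
Group 2: 4500 × 0.968 = 4356
Group 3: 14550 × 0.949 = 13808
Group 4: 6250 × 0.959 = 5994
Net migration: Group 3 − 440 → 13368; Group 4 − 580 → 5414
→ [7576, 4356, 13368, 5414]
[period 2]
Births: 4356 × 0.476 = 2073, 13368 × 0.104 = 1390 ⇒ total 3463
Group 2: 7576 × 0.968 = 7334
Group 3: 4356 × 0.949 = 4134
Group 4: 13368 × 0.959 = 12820
Net migration: Group 3 − 440 → 3694; Group 4 − 580 → 12240
→ [3463, 7334, 3694, 12240]
[period 3]
Births: 7334 × 0.476 = 3491, 3694 × 0.104 = 384 ⇒ total 3875
Group 2: 3463 × 0.968 = 3352
Group 3: 7334 × 0.949 = 6960
Group 4: 3694 × 0.959 = 3543
Net migration: Group 3 − 440 → 6520; Group 4 − 580 → 2963
→ [3875, 3352, 6520, 2963]
[period 4]
Births: 3352 × 0.476 = 1596, 6520 × 0.104 = 678 ⇒ total 2274
Group 2: 3875 × 0.968 = 3751
Group 3: 3352 × 0.949 = 3181
Group 4: 6520 × 0.959 = 6253
Net migration: Group 3 − 440 → 2741; Group 4 − 580 → 5673
→ [2274, 3751, 2741, 5673]
Total: 32100 → 14439; change = -17661; percentage change = -55.0%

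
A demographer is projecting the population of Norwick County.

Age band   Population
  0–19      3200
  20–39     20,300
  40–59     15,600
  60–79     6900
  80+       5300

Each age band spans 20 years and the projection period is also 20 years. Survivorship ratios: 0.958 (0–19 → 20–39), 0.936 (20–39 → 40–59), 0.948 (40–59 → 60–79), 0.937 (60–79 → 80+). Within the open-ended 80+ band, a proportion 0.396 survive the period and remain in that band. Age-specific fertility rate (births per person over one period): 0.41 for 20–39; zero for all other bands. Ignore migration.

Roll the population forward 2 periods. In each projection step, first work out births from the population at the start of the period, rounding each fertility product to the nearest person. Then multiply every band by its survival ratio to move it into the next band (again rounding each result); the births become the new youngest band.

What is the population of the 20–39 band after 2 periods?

(Groups numbered youngest = 1 to oldest = 5.)
— Period 1 —
Births: 20300 × 0.41 = 8323
Group 2: 3200 × 0.958 = 3066
Group 3: 20300 × 0.936 = 19001
Group 4: 15600 × 0.948 = 14789
Group 5: 6900 × 0.937 + 5300 × 0.396 = 6465 + 2099 = 8564
Population now: 0–19=8323, 20–39=3066, 40–59=19001, 60–79=14789, 80+=8564
— Period 2 —
Births: 3066 × 0.41 = 1257
Group 2: 8323 × 0.958 = 7973
Group 3: 3066 × 0.936 = 2870
Group 4: 19001 × 0.948 = 18013
Group 5: 14789 × 0.937 + 8564 × 0.396 = 13857 + 3391 = 17248
Population now: 0–19=1257, 20–39=7973, 40–59=2870, 60–79=18013, 80+=17248

7973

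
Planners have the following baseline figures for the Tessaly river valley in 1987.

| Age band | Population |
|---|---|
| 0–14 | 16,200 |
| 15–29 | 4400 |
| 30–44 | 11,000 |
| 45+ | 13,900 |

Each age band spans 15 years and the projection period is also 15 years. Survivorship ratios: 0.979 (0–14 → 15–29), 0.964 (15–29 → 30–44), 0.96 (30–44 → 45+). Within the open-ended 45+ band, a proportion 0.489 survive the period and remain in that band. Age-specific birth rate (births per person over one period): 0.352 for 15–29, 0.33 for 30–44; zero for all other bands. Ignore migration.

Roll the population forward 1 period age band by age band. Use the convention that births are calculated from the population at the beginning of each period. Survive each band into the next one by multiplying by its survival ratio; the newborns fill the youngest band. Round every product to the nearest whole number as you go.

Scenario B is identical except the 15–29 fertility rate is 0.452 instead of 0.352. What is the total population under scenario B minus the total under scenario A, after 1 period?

(Groups numbered youngest = 1 to oldest = 4.)
Period 1:
Births: 4400 × 0.352 = 1549, 11000 × 0.33 = 3630 → total 5179
Group 2: 16200 × 0.979 = 15860
Group 3: 4400 × 0.964 = 4242
Group 4: 11000 × 0.96 + 13900 × 0.489 = 10560 + 6797 = 17357
Population now: 0–14=5179, 15–29=15860, 30–44=4242, 45+=17357
Scenario A total after 1 period: 42638
Scenario B projection —
Period 1:
Births: 4400 × 0.452 = 1989, 11000 × 0.33 = 3630 → total 5619
Group 2: 16200 × 0.979 = 15860
Group 3: 4400 × 0.964 = 4242
Group 4: 11000 × 0.96 + 13900 × 0.489 = 10560 + 6797 = 17357
Population now: 0–14=5619, 15–29=15860, 30–44=4242, 45+=17357
Scenario B total after 1 period: 43078
Difference B − A = 43078 − 42638 = 440

440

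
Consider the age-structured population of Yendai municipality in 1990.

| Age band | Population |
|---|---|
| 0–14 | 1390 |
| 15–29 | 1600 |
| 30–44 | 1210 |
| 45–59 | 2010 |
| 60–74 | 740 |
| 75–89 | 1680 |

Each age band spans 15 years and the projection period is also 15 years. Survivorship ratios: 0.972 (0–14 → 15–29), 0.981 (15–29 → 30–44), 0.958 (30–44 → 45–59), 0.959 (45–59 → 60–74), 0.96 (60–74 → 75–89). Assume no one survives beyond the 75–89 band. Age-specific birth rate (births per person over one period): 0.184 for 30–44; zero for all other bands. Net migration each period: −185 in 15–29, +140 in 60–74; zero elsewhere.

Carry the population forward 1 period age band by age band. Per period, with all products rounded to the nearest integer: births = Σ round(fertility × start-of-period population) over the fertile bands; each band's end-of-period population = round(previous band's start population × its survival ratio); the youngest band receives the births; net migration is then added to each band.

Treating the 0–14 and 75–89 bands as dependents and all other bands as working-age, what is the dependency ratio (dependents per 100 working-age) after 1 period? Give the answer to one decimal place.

Let band 1 be 0–14 through band 6 = 75–89.
Period 1:
Births: 1210 × 0.184 = 223
Band 2: 1390 × 0.972 = 1351
Band 3: 1600 × 0.981 = 1570
Band 4: 1210 × 0.958 = 1159
Band 5: 2010 × 0.959 = 1928
Band 6: 740 × 0.96 = 710
Net migration: Band 2 − 185 → 1166; Band 5 + 140 → 2068
End of period: [223, 1166, 1570, 1159, 2068, 710]
Dependents (band 0–14 + band 75–89) = 223 + 710 = 933; working-age = 5963; ratio = 933/5963 × 100 = 15.6

15.6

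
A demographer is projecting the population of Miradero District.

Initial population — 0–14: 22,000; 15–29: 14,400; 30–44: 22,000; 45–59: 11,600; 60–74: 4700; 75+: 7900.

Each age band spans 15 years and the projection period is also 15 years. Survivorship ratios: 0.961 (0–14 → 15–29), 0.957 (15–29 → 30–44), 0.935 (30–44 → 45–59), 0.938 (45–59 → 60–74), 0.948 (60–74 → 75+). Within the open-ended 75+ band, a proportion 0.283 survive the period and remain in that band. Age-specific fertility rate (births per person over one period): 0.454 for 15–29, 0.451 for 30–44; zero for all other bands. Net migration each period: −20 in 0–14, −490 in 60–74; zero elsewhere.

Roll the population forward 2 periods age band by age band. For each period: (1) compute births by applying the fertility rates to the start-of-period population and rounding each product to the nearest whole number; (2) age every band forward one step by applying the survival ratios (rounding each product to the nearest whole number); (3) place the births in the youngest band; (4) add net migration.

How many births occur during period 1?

16460

Period 1:
Births: 14400 × 0.454 = 6538  |  22000 × 0.451 = 9922 → 16460
15–29: 22000 × 0.961 = 21142
30–44: 14400 × 0.957 = 13781
45–59: 22000 × 0.935 = 20570
60–74: 11600 × 0.938 = 10881
75+: 4700 × 0.948 + 7900 × 0.283 = 4456 + 2236 = 6692
Net migration: 0–14 − 20 → 16440; 60–74 − 490 → 10391
→ [16440, 21142, 13781, 20570, 10391, 6692]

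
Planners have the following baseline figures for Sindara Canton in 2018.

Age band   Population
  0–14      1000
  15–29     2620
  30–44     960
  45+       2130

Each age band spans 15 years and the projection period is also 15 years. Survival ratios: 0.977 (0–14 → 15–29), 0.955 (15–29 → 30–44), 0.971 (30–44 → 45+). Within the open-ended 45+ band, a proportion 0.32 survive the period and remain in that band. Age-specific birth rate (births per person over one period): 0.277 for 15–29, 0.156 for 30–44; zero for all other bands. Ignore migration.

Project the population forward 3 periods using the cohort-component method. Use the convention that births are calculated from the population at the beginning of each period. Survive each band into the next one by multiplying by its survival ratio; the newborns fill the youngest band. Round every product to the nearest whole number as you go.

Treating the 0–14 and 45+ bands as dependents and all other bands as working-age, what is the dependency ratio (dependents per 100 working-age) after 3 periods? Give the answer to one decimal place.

Call the bands 1 to 4, youngest first.
Period 1:
Births: 2620 × 0.277 = 726 ; 960 × 0.156 = 150 — total 876
Band 2: 1000 × 0.977 = 977
Band 3: 2620 × 0.955 = 2502
Band 4: 960 × 0.971 + 2130 × 0.32 = 932 + 682 = 1614
→ [876, 977, 2502, 1614]
Period 2:
Births: 977 × 0.277 = 271 ; 2502 × 0.156 = 390 — total 661
Band 2: 876 × 0.977 = 856
Band 3: 977 × 0.955 = 933
Band 4: 2502 × 0.971 + 1614 × 0.32 = 2429 + 516 = 2945
→ [661, 856, 933, 2945]
Period 3:
Births: 856 × 0.277 = 237 ; 933 × 0.156 = 146 — total 383
Band 2: 661 × 0.977 = 646
Band 3: 856 × 0.955 = 817
Band 4: 933 × 0.971 + 2945 × 0.32 = 906 + 942 = 1848
→ [383, 646, 817, 1848]
Dependents (band 0–14 + band 45+) = 383 + 1848 = 2231; working-age = 1463; ratio = 2231/1463 × 100 = 152.5

152.5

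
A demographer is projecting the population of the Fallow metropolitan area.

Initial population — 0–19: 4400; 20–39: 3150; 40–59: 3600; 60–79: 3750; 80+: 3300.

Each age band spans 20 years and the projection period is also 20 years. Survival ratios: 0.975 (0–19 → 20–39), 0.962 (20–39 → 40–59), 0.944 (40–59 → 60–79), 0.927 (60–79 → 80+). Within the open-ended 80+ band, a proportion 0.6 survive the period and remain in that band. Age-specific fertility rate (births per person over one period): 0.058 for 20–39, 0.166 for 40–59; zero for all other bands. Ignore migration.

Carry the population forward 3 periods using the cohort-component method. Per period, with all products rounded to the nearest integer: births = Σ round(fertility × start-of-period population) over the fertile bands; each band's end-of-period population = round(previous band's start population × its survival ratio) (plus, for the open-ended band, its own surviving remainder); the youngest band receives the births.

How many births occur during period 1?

Period 1:
Births: 3150 * 0.058 = 183 ; 3600 * 0.166 = 598 — total 781
20–39: 4400 * 0.975 = 4290
40–59: 3150 * 0.962 = 3030
60–79: 3600 * 0.944 = 3398
80+: 3750 * 0.927 + 3300 * 0.6 = 3476 + 1980 = 5456
→ [781, 4290, 3030, 3398, 5456]

781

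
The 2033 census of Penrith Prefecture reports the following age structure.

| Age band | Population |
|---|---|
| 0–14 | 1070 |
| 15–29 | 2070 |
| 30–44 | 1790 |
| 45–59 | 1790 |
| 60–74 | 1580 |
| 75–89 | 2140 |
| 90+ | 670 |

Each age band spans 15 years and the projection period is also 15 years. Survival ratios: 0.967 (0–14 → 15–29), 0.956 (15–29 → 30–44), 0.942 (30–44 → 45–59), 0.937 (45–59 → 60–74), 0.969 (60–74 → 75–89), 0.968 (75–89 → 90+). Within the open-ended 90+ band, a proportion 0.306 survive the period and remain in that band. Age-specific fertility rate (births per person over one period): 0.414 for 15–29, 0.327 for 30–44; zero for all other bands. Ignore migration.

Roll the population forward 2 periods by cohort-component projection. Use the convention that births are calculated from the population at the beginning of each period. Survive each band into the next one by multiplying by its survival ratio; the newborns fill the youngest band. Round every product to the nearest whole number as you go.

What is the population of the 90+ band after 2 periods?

Period 1:
Births: 2070 * 0.414 = 857  |  1790 * 0.327 = 585 → 1442
15–29: 1070 * 0.967 = 1035
30–44: 2070 * 0.956 = 1979
45–59: 1790 * 0.942 = 1686
60–74: 1790 * 0.937 = 1677
75–89: 1580 * 0.969 = 1531
90+: 2140 * 0.968 + 670 * 0.306 = 2072 + 205 = 2277
End of period: [1442, 1035, 1979, 1686, 1677, 1531, 2277]
Period 2:
Births: 1035 * 0.414 = 428  |  1979 * 0.327 = 647 → 1075
15–29: 1442 * 0.967 = 1394
30–44: 1035 * 0.956 = 989
45–59: 1979 * 0.942 = 1864
60–74: 1686 * 0.937 = 1580
75–89: 1677 * 0.969 = 1625
90+: 1531 * 0.968 + 2277 * 0.306 = 1482 + 697 = 2179
End of period: [1075, 1394, 989, 1864, 1580, 1625, 2179]

2179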